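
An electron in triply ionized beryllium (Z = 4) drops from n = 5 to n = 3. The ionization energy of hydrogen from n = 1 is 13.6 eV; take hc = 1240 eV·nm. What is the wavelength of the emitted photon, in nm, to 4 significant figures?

For Z = 4 the level energies scale as Z², so the effective Rydberg energy is 13.6 × 16 = 217.6 eV.
ΔE = 217.6 × (1/3² − 1/5²) = 217.6 × 0.07111 = 15.47 eV.
λ = hc/ΔE = 1240 / 15.47 = 80.14 nm.

80.14 nm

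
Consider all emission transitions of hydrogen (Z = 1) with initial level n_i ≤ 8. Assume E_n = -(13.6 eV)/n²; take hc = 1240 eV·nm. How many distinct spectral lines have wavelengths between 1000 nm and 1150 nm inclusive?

Enumerate all n_i → n_f pairs with 1 ≤ n_f < n_i ≤ 8 and compute λ = 1240 / [13.6·1·(1/n_f² − 1/n_i²)].
Lines falling in [1000, 1150] nm: 7→3 (1005 nm), 6→3 (1094 nm).

2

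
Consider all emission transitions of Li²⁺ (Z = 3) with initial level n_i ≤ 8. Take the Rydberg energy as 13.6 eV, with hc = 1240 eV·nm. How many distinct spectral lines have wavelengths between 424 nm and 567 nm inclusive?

2

Enumerate all n_i → n_f pairs with 1 ≤ n_f < n_i ≤ 8 and compute λ = 1240 / [13.6·9·(1/n_f² − 1/n_i²)].
Lines falling in [424, 567] nm: 5→4 (450.3 nm), 7→5 (517.1 nm).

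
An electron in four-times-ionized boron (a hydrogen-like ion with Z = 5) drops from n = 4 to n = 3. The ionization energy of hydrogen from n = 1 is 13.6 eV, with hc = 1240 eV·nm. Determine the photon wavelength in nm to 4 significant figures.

75.03 nm

For Z = 5 the level energies scale as Z², so the effective Rydberg energy is 13.6 × 25 = 340.0 eV.
ΔE = 340.0 × (1/3² − 1/4²) = 340.0 × 0.04861 = 16.53 eV.
λ = hc/ΔE = 1240 / 16.53 = 75.03 nm.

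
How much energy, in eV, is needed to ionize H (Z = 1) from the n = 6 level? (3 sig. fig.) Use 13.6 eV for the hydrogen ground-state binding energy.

0.378 eV

E_6 = −13.60/36 = −0.378 eV, so ionization (to E = 0) requires 0.378 eV.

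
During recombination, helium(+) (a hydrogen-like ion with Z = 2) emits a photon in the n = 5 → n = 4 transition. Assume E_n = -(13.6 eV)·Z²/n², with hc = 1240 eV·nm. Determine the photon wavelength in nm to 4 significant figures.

1013 nm

For Z = 2 the level energies scale as Z², so the effective Rydberg energy is 13.6 × 4 = 54.40 eV.
ΔE = 54.40 × (1/4² − 1/5²) = 54.40 × 0.02250 = 1.224 eV.
λ = hc/ΔE = 1240 / 1.224 = 1013 nm.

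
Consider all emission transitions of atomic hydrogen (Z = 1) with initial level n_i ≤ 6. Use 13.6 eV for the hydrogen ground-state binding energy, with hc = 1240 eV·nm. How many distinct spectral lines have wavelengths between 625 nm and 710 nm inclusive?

1

Enumerate all n_i → n_f pairs with 1 ≤ n_f < n_i ≤ 6 and compute λ = 1240 / [13.6·1·(1/n_f² − 1/n_i²)].
Lines falling in [625, 710] nm: 3→2 (656.5 nm).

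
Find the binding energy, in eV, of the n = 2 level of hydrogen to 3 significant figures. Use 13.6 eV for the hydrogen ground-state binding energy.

3.40 eV

E_2 = −13.60/4 = −3.40 eV, so ionization (to E = 0) requires 3.40 eV.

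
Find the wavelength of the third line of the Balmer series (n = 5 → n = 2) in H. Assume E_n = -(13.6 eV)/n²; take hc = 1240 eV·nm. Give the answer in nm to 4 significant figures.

434.2 nm

The Balmer series terminates on n_f = 2; the third line has n_i = 2+3 = 5.
ΔE = 13.60 × (1/2² − 1/5²) = 2.856 eV.
λ = 1240 / 2.856 = 434.2 nm.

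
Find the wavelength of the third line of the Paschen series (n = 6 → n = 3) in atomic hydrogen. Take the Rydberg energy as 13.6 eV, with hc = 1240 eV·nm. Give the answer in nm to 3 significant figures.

1090 nm

The Paschen series terminates on n_f = 3; the third line has n_i = 3+3 = 6.
ΔE = 13.60 × (1/3² − 1/6²) = 1.133 eV.
λ = 1240 / 1.133 = 1090 nm.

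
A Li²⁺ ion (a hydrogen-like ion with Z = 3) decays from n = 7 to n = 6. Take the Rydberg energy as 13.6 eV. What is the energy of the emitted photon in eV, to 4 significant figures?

The Bohr energies scale as Z², so for Z = 3: E_n = −122.4/n² eV.
E_7 = −122.4/49 = −2.498 eV and E_6 = −122.4/36 = −3.400 eV.
The photon energy is |E_7 − E_6| = 0.9020 eV.

0.9020 eV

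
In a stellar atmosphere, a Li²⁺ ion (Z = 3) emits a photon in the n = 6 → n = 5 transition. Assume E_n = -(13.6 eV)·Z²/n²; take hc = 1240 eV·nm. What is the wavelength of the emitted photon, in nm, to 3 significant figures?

829 nm

For Z = 3 the level energies scale as Z², so the effective Rydberg energy is 13.6 × 9 = 122.4 eV.
ΔE = 122.4 × (1/5² − 1/6²) = 122.4 × 0.01222 = 1.496 eV.
λ = hc/ΔE = 1240 / 1.496 = 829 nm.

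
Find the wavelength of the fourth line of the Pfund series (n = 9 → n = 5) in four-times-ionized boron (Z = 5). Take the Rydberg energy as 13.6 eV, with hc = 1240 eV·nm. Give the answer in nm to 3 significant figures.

132 nm

The Pfund series terminates on n_f = 5; the fourth line has n_i = 5+4 = 9.
ΔE = 340.0 × (1/5² − 1/9²) = 9.402 eV.
λ = 1240 / 9.402 = 132 nm.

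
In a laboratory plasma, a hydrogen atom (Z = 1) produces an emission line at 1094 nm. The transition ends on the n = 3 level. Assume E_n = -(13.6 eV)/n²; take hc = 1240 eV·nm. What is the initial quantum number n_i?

The photon energy is ΔE = hc/λ = 1240 / 1094 = 1.133 eV.
With Z = 1, ΔE = 13.60 × (1/n_f² − 1/n_i²), so 1/n_f² − 1/n_i² = 0.08334.
With n_f = 3: 1/n_i² = 1/9 − 0.08334 = 0.02777, so n_i ≈ 6.00.

n_i = 6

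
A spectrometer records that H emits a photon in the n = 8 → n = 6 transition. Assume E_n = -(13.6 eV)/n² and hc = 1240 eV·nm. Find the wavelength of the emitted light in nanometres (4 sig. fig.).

ΔE = 13.60 × (1/6² − 1/8²) = 13.60 × 0.01215 = 0.1653 eV.
λ = hc/ΔE = 1240 / 0.1653 = 7503 nm.

7503 nm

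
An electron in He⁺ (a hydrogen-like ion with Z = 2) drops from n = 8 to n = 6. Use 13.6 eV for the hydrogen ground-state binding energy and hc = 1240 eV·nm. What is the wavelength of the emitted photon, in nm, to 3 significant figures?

For Z = 2 the level energies scale as Z², so the effective Rydberg energy is 13.6 × 4 = 54.40 eV.
ΔE = 54.40 × (1/6² − 1/8²) = 54.40 × 0.01215 = 0.6611 eV.
λ = hc/ΔE = 1240 / 0.6611 = 1880 nm.

1880 nm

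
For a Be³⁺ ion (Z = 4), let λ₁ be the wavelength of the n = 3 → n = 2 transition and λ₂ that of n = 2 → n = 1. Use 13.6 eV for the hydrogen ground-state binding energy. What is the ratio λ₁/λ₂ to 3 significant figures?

5.40

λ ∝ 1/ΔE ∝ 1/(1/n_f² − 1/n_i²), and the Z² and hc factors cancel in the ratio.
λ₁/λ₂ = (1/1² − 1/2²)/(1/2² − 1/3²) = 0.7500/0.1389 = 5.40.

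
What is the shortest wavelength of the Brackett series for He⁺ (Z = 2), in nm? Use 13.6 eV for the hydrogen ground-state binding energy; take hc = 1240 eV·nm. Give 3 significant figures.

The Brackett series has lower level n_f = 4; the series limit corresponds to n_i → ∞.
ΔE_max = 13.6 × 4 / 4² = 3.400 eV.
λ_min = 1240 / 3.400 = 365 nm.

365 nm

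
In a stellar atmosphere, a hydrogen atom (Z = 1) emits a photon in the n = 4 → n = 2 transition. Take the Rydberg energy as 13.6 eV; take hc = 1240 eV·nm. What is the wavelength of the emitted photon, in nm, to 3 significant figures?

ΔE = 13.60 × (1/2² − 1/4²) = 13.60 × 0.1875 = 2.550 eV.
λ = hc/ΔE = 1240 / 2.550 = 486 nm.
This line belongs to the Balmer series.

486 nm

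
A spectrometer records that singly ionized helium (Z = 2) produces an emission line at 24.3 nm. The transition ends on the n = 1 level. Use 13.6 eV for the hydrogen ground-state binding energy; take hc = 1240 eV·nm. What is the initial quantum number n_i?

n_i = 4

The photon energy is ΔE = hc/λ = 1240 / 24.3 = 51.03 eV.
With Z = 2, ΔE = 54.40 × (1/n_f² − 1/n_i²), so 1/n_f² − 1/n_i² = 0.9380.
With n_f = 1: 1/n_i² = 1/1 − 0.9380 = 0.06197, so n_i ≈ 4.02.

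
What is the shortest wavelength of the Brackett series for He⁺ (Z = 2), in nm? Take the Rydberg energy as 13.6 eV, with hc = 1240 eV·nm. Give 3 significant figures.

365 nm

The Brackett series has lower level n_f = 4; the series limit corresponds to n_i → ∞.
ΔE_max = 13.6 × 4 / 4² = 3.400 eV.
λ_min = 1240 / 3.400 = 365 nm.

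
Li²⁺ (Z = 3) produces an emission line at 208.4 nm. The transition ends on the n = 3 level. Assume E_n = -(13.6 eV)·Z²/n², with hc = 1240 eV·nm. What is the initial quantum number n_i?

n_i = 4

The photon energy is ΔE = hc/λ = 1240 / 208.4 = 5.950 eV.
With Z = 3, ΔE = 122.4 × (1/n_f² − 1/n_i²), so 1/n_f² − 1/n_i² = 0.04861.
With n_f = 3: 1/n_i² = 1/9 − 0.04861 = 0.06250, so n_i ≈ 4.00.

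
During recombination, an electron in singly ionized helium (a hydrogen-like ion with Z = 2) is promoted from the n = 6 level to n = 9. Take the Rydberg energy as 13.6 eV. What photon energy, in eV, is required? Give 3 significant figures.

The Bohr energies scale as Z², so for Z = 2: E_n = −54.40/n² eV.
E_9 = −54.40/81 = −0.6716 eV and E_6 = −54.40/36 = −1.511 eV.
The photon energy is |E_9 − E_6| = 0.840 eV.

0.840 eV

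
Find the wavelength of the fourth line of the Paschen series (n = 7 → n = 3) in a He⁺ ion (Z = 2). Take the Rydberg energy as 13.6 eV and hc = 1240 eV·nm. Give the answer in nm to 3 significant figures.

251 nm

The Paschen series terminates on n_f = 3; the fourth line has n_i = 3+4 = 7.
ΔE = 54.40 × (1/3² − 1/7²) = 4.934 eV.
λ = 1240 / 4.934 = 251 nm.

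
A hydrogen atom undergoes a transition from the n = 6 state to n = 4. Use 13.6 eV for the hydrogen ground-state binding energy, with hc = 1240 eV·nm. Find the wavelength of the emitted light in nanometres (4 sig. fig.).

2626 nm

ΔE = 13.60 × (1/4² − 1/6²) = 13.60 × 0.03472 = 0.4722 eV.
λ = hc/ΔE = 1240 / 0.4722 = 2626 nm.
This line belongs to the Brackett series.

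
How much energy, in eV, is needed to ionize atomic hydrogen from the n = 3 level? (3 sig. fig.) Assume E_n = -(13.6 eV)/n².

E_3 = −13.60/9 = −1.51 eV, so ionization (to E = 0) requires 1.51 eV.

1.51 eV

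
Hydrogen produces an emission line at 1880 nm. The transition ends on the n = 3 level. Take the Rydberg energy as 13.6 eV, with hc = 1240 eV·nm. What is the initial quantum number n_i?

n_i = 4

The photon energy is ΔE = hc/λ = 1240 / 1880 = 0.6596 eV.
With Z = 1, ΔE = 13.60 × (1/n_f² − 1/n_i²), so 1/n_f² − 1/n_i² = 0.04850.
With n_f = 3: 1/n_i² = 1/9 − 0.04850 = 0.06261, so n_i ≈ 4.00.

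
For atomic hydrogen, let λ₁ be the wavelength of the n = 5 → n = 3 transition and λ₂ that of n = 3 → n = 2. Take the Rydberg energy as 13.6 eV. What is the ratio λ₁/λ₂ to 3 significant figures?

1.95

λ ∝ 1/ΔE ∝ 1/(1/n_f² − 1/n_i²), and the Z² and hc factors cancel in the ratio.
λ₁/λ₂ = (1/2² − 1/3²)/(1/3² − 1/5²) = 0.1389/0.07111 = 1.95.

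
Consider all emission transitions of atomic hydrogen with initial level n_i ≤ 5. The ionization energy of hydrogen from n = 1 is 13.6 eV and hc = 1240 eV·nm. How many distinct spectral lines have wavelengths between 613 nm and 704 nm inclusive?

1

Enumerate all n_i → n_f pairs with 1 ≤ n_f < n_i ≤ 5 and compute λ = 1240 / [13.6·1·(1/n_f² − 1/n_i²)].
Lines falling in [613, 704] nm: 3→2 (656.5 nm).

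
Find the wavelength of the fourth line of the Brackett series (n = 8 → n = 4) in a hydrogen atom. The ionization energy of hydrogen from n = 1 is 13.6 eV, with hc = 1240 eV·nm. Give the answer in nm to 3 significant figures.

The Brackett series terminates on n_f = 4; the fourth line has n_i = 4+4 = 8.
ΔE = 13.60 × (1/4² − 1/8²) = 0.6375 eV.
λ = 1240 / 0.6375 = 1950 nm.

1950 nm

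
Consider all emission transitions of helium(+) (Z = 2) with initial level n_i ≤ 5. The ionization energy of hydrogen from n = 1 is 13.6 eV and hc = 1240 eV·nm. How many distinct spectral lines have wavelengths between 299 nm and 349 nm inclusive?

Enumerate all n_i → n_f pairs with 1 ≤ n_f < n_i ≤ 5 and compute λ = 1240 / [13.6·4·(1/n_f² − 1/n_i²)].
Lines falling in [299, 349] nm: 5→3 (320.5 nm).

1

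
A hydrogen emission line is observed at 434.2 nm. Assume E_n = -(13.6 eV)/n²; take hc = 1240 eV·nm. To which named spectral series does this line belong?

ΔE = 1240/434.2 = 2.856 eV.
This matches 13.6 × (1/2² − 1/5²), so n_f = 2: the Balmer series.

Balmer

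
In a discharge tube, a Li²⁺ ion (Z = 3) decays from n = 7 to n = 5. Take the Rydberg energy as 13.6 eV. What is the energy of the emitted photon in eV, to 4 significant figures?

The Bohr energies scale as Z², so for Z = 3: E_n = −122.4/n² eV.
E_7 = −122.4/49 = −2.498 eV and E_5 = −122.4/25 = −4.896 eV.
The photon energy is |E_7 − E_5| = 2.398 eV.

2.398 eV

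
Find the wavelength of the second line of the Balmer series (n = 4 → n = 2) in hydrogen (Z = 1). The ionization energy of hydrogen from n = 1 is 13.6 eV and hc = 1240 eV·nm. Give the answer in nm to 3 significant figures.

The Balmer series terminates on n_f = 2; the second line has n_i = 2+2 = 4.
ΔE = 13.60 × (1/2² − 1/4²) = 2.550 eV.
λ = 1240 / 2.550 = 486 nm.

486 nm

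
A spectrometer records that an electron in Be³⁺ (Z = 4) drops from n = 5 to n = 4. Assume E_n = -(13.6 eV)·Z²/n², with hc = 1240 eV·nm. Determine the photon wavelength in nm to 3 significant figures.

253 nm

For Z = 4 the level energies scale as Z², so the effective Rydberg energy is 13.6 × 16 = 217.6 eV.
ΔE = 217.6 × (1/4² − 1/5²) = 217.6 × 0.02250 = 4.896 eV.
λ = hc/ΔE = 1240 / 4.896 = 253 nm.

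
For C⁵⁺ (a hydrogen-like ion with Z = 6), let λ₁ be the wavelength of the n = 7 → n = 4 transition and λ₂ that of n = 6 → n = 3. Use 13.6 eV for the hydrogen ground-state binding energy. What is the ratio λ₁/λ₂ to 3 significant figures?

1.98

λ ∝ 1/ΔE ∝ 1/(1/n_f² − 1/n_i²), and the Z² and hc factors cancel in the ratio.
λ₁/λ₂ = (1/3² − 1/6²)/(1/4² − 1/7²) = 0.08333/0.04209 = 1.98.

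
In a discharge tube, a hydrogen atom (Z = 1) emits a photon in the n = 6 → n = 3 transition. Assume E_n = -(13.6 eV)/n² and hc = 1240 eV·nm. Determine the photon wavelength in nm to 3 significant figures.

ΔE = 13.60 × (1/3² − 1/6²) = 13.60 × 0.08333 = 1.133 eV.
λ = hc/ΔE = 1240 / 1.133 = 1090 nm.

1090 nm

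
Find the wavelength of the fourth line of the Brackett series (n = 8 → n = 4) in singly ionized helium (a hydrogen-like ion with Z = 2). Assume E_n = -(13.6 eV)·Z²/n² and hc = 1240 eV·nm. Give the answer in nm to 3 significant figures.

The Brackett series terminates on n_f = 4; the fourth line has n_i = 4+4 = 8.
ΔE = 54.40 × (1/4² − 1/8²) = 2.550 eV.
λ = 1240 / 2.550 = 486 nm.

486 nm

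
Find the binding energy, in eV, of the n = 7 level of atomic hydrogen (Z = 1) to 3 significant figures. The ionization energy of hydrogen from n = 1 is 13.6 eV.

0.278 eV

E_7 = −13.60/49 = −0.278 eV, so ionization (to E = 0) requires 0.278 eV.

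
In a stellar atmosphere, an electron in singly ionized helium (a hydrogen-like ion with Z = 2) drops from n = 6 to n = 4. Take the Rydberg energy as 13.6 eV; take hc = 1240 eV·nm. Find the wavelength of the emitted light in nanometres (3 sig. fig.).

For Z = 2 the level energies scale as Z², so the effective Rydberg energy is 13.6 × 4 = 54.40 eV.
ΔE = 54.40 × (1/4² − 1/6²) = 54.40 × 0.03472 = 1.889 eV.
λ = hc/ΔE = 1240 / 1.889 = 656 nm.

656 nm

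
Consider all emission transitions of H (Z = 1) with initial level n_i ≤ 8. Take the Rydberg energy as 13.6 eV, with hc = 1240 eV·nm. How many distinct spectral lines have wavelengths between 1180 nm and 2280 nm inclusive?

4

Enumerate all n_i → n_f pairs with 1 ≤ n_f < n_i ≤ 8 and compute λ = 1240 / [13.6·1·(1/n_f² − 1/n_i²)].
Lines falling in [1180, 2280] nm: 5→3 (1282 nm), 4→3 (1876 nm), 8→4 (1945 nm), 7→4 (2166 nm).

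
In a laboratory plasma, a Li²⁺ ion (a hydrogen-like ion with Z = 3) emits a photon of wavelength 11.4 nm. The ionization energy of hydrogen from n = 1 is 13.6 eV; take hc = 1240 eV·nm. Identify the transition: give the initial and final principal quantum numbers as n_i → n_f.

The photon energy is ΔE = hc/λ = 1240 / 11.4 = 108.8 eV.
With Z = 3, ΔE = 122.4 × (1/n_f² − 1/n_i²), so 1/n_f² − 1/n_i² = 0.8887.
Trying n_f = 1 gives 1/n_i² = 0.1113, i.e. n_i ≈ 3; this pair matches.

n_i = 3, n_f = 1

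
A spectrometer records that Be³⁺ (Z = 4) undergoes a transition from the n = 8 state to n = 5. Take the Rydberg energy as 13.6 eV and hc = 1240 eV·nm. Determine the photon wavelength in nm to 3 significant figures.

For Z = 4 the level energies scale as Z², so the effective Rydberg energy is 13.6 × 16 = 217.6 eV.
ΔE = 217.6 × (1/5² − 1/8²) = 217.6 × 0.02438 = 5.304 eV.
λ = hc/ΔE = 1240 / 5.304 = 234 nm.

234 nm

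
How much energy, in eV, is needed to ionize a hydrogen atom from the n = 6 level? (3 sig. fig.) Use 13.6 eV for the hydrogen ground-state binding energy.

0.378 eV

E_6 = −13.60/36 = −0.378 eV, so ionization (to E = 0) requires 0.378 eV.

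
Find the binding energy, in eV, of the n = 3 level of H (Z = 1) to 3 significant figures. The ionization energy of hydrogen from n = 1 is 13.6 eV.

1.51 eV

E_3 = −13.60/9 = −1.51 eV, so ionization (to E = 0) requires 1.51 eV.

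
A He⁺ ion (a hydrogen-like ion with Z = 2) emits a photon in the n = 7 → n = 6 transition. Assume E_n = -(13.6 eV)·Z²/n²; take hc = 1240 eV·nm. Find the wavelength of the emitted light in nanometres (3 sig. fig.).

3090 nm

For Z = 2 the level energies scale as Z², so the effective Rydberg energy is 13.6 × 4 = 54.40 eV.
ΔE = 54.40 × (1/6² − 1/7²) = 54.40 × 0.007370 = 0.4009 eV.
λ = hc/ΔE = 1240 / 0.4009 = 3090 nm.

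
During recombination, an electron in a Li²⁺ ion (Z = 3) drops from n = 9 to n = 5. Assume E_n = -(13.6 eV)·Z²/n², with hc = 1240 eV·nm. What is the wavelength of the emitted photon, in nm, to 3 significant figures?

For Z = 3 the level energies scale as Z², so the effective Rydberg energy is 13.6 × 9 = 122.4 eV.
ΔE = 122.4 × (1/5² − 1/9²) = 122.4 × 0.02765 = 3.385 eV.
λ = hc/ΔE = 1240 / 3.385 = 366 nm.

366 nm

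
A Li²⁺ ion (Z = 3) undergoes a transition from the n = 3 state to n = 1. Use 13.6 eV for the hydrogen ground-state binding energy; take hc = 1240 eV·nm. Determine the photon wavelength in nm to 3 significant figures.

For Z = 3 the level energies scale as Z², so the effective Rydberg energy is 13.6 × 9 = 122.4 eV.
ΔE = 122.4 × (1/1² − 1/3²) = 122.4 × 0.8889 = 108.8 eV.
λ = hc/ΔE = 1240 / 108.8 = 11.4 nm.

11.4 nm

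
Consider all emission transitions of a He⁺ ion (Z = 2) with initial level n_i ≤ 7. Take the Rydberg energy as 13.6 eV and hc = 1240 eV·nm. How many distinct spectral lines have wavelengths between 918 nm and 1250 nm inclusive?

Enumerate all n_i → n_f pairs with 1 ≤ n_f < n_i ≤ 7 and compute λ = 1240 / [13.6·4·(1/n_f² − 1/n_i²)].
Lines falling in [918, 1250] nm: 5→4 (1013 nm), 7→5 (1163 nm).

2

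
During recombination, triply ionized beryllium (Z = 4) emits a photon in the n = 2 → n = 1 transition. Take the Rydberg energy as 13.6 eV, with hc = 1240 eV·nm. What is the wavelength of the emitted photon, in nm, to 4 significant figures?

For Z = 4 the level energies scale as Z², so the effective Rydberg energy is 13.6 × 16 = 217.6 eV.
ΔE = 217.6 × (1/1² − 1/2²) = 217.6 × 0.7500 = 163.2 eV.
λ = hc/ΔE = 1240 / 163.2 = 7.598 nm.

7.598 nm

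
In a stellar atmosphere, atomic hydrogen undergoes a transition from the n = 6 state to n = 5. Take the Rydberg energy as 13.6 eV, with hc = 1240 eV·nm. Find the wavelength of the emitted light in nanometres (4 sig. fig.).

7460 nm

ΔE = 13.60 × (1/5² − 1/6²) = 13.60 × 0.01222 = 0.1662 eV.
λ = hc/ΔE = 1240 / 0.1662 = 7460 nm.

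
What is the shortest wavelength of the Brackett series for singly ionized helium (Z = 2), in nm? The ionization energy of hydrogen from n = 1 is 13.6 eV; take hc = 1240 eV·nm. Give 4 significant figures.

364.7 nm

The Brackett series has lower level n_f = 4; the series limit corresponds to n_i → ∞.
ΔE_max = 13.6 × 4 / 4² = 3.400 eV.
λ_min = 1240 / 3.400 = 364.7 nm.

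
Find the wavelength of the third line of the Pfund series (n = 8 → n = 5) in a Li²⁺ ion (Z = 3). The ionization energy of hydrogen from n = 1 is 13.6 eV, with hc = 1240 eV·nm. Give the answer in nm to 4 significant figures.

The Pfund series terminates on n_f = 5; the third line has n_i = 5+3 = 8.
ΔE = 122.4 × (1/5² − 1/8²) = 2.984 eV.
λ = 1240 / 2.984 = 415.6 nm.

415.6 nm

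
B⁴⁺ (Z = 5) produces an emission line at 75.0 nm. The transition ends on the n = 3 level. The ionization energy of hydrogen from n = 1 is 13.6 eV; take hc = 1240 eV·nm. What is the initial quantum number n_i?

The photon energy is ΔE = hc/λ = 1240 / 75.0 = 16.53 eV.
With Z = 5, ΔE = 340.0 × (1/n_f² − 1/n_i²), so 1/n_f² − 1/n_i² = 0.04863.
With n_f = 3: 1/n_i² = 1/9 − 0.04863 = 0.06248, so n_i ≈ 4.00.

n_i = 4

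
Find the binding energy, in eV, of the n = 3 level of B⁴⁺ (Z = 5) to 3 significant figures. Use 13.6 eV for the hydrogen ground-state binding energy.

37.8 eV

E_n = −13.6 Z²/n² = −340.0/n² eV for Z = 5.
E_3 = −340.0/9 = −37.8 eV, so ionization (to E = 0) requires 37.8 eV.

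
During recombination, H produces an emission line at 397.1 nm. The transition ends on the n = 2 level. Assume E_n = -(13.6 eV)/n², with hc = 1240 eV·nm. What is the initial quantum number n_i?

n_i = 7

The photon energy is ΔE = hc/λ = 1240 / 397.1 = 3.123 eV.
With Z = 1, ΔE = 13.60 × (1/n_f² − 1/n_i²), so 1/n_f² − 1/n_i² = 0.2296.
With n_f = 2: 1/n_i² = 1/4 − 0.2296 = 0.02039, so n_i ≈ 7.00.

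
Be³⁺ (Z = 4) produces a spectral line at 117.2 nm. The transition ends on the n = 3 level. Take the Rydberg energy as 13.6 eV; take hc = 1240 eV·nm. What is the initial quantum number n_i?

The photon energy is ΔE = hc/λ = 1240 / 117.2 = 10.58 eV.
With Z = 4, ΔE = 217.6 × (1/n_f² − 1/n_i²), so 1/n_f² − 1/n_i² = 0.04862.
With n_f = 3: 1/n_i² = 1/9 − 0.04862 = 0.06249, so n_i ≈ 4.00.

n_i = 4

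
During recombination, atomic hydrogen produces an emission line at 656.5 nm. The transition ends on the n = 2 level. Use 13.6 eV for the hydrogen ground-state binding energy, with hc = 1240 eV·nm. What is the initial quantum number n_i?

n_i = 3

The photon energy is ΔE = hc/λ = 1240 / 656.5 = 1.889 eV.
With Z = 1, ΔE = 13.60 × (1/n_f² − 1/n_i²), so 1/n_f² − 1/n_i² = 0.1389.
With n_f = 2: 1/n_i² = 1/4 − 0.1389 = 0.1111, so n_i ≈ 3.00.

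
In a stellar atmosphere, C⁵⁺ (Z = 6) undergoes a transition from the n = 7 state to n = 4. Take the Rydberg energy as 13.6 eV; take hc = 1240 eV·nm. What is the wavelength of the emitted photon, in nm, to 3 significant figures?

60.2 nm

For Z = 6 the level energies scale as Z², so the effective Rydberg energy is 13.6 × 36 = 489.6 eV.
ΔE = 489.6 × (1/4² − 1/7²) = 489.6 × 0.04209 = 20.61 eV.
λ = hc/ΔE = 1240 / 20.61 = 60.2 nm.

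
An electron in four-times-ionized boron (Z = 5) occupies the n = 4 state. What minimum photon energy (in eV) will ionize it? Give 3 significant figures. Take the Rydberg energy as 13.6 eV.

E_n = −13.6 Z²/n² = −340.0/n² eV for Z = 5.
E_4 = −340.0/16 = −21.3 eV, so ionization (to E = 0) requires 21.3 eV.

21.3 eV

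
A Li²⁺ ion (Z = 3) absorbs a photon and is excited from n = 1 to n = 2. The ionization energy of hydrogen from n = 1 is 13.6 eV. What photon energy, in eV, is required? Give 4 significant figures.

91.80 eV

The Bohr energies scale as Z², so for Z = 3: E_n = −122.4/n² eV.
E_2 = −122.4/4 = −30.60 eV and E_1 = −122.4/1 = −122.4 eV.
The photon energy is |E_2 − E_1| = 91.80 eV.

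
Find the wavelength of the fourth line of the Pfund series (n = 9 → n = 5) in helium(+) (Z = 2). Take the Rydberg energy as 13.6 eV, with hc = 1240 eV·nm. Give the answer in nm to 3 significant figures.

824 nm

The Pfund series terminates on n_f = 5; the fourth line has n_i = 5+4 = 9.
ΔE = 54.40 × (1/5² − 1/9²) = 1.504 eV.
λ = 1240 / 1.504 = 824 nm.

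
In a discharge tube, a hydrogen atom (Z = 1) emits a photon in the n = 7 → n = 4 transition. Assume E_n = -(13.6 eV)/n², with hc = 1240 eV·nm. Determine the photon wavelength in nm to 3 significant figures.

ΔE = 13.60 × (1/4² − 1/7²) = 13.60 × 0.04209 = 0.5724 eV.
λ = hc/ΔE = 1240 / 0.5724 = 2170 nm.

2170 nm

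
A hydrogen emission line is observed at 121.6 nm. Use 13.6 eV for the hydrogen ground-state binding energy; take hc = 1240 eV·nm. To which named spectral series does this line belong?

Lyman

ΔE = 1240/121.6 = 10.20 eV.
This matches 13.6 × (1/1² − 1/2²), so n_f = 1: the Lyman series.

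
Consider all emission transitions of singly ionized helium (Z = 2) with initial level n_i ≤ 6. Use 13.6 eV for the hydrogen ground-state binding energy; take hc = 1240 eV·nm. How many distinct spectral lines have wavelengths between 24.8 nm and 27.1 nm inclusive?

1

Enumerate all n_i → n_f pairs with 1 ≤ n_f < n_i ≤ 6 and compute λ = 1240 / [13.6·4·(1/n_f² − 1/n_i²)].
Lines falling in [24.8, 27.1] nm: 3→1 (25.64 nm).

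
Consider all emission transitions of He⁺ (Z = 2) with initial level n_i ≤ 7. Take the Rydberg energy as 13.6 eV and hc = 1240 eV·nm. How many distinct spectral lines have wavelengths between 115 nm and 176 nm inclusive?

2

Enumerate all n_i → n_f pairs with 1 ≤ n_f < n_i ≤ 7 and compute λ = 1240 / [13.6·4·(1/n_f² − 1/n_i²)].
Lines falling in [115, 176] nm: 4→2 (121.6 nm), 3→2 (164.1 nm).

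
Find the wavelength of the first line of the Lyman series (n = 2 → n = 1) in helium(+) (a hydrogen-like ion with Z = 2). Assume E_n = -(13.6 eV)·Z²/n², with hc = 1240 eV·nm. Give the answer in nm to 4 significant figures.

The Lyman series terminates on n_f = 1; the first line has n_i = 1+1 = 2.
ΔE = 54.40 × (1/1² − 1/2²) = 40.80 eV.
λ = 1240 / 40.80 = 30.39 nm.

30.39 nm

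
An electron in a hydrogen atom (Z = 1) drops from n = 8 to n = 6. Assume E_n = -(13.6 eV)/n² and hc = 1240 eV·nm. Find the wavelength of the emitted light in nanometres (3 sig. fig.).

7500 nm

ΔE = 13.60 × (1/6² − 1/8²) = 13.60 × 0.01215 = 0.1653 eV.
λ = hc/ΔE = 1240 / 0.1653 = 7500 nm.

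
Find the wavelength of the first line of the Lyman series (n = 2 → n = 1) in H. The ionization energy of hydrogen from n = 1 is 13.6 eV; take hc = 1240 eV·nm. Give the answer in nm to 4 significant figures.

121.6 nm

The Lyman series terminates on n_f = 1; the first line has n_i = 1+1 = 2.
ΔE = 13.60 × (1/1² − 1/2²) = 10.20 eV.
λ = 1240 / 10.20 = 121.6 nm.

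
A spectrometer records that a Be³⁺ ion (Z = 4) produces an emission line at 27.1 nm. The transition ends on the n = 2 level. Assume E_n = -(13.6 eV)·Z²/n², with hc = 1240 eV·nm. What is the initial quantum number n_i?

The photon energy is ΔE = hc/λ = 1240 / 27.1 = 45.76 eV.
With Z = 4, ΔE = 217.6 × (1/n_f² − 1/n_i²), so 1/n_f² − 1/n_i² = 0.2103.
With n_f = 2: 1/n_i² = 1/4 − 0.2103 = 0.03972, so n_i ≈ 5.02.

n_i = 5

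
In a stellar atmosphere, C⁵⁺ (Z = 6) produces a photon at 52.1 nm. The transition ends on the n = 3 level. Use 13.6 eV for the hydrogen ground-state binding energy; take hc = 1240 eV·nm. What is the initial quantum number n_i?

The photon energy is ΔE = hc/λ = 1240 / 52.1 = 23.80 eV.
With Z = 6, ΔE = 489.6 × (1/n_f² − 1/n_i²), so 1/n_f² − 1/n_i² = 0.04861.
With n_f = 3: 1/n_i² = 1/9 − 0.04861 = 0.06250, so n_i ≈ 4.00.

n_i = 4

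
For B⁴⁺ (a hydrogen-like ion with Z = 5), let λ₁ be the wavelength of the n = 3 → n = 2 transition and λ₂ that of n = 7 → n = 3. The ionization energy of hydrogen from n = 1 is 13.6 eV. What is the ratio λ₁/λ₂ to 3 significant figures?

0.653

λ ∝ 1/ΔE ∝ 1/(1/n_f² − 1/n_i²), and the Z² and hc factors cancel in the ratio.
λ₁/λ₂ = (1/3² − 1/7²)/(1/2² − 1/3²) = 0.09070/0.1389 = 0.653.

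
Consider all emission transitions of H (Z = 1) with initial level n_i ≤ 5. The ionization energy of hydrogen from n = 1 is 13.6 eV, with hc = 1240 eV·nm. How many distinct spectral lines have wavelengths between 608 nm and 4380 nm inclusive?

4

Enumerate all n_i → n_f pairs with 1 ≤ n_f < n_i ≤ 5 and compute λ = 1240 / [13.6·1·(1/n_f² − 1/n_i²)].
Lines falling in [608, 4380] nm: 3→2 (656.5 nm), 5→3 (1282 nm), 4→3 (1876 nm), 5→4 (4052 nm).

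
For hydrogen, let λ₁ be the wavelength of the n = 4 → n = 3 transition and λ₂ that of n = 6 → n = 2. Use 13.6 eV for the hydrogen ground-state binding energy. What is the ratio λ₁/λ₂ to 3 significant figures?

λ ∝ 1/ΔE ∝ 1/(1/n_f² − 1/n_i²), and the Z² and hc factors cancel in the ratio.
λ₁/λ₂ = (1/2² − 1/6²)/(1/3² − 1/4²) = 0.2222/0.04861 = 4.57.

4.57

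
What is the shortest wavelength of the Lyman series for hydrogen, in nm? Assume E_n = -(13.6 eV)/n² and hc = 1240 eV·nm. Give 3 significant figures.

91.2 nm

The Lyman series has lower level n_f = 1; the series limit corresponds to n_i → ∞.
ΔE_max = 13.6 × 1 / 1² = 13.60 eV.
λ_min = 1240 / 13.60 = 91.2 nm.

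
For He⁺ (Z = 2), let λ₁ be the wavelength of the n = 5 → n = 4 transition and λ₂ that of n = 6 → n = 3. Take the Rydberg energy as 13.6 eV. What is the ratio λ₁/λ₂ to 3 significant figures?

λ ∝ 1/ΔE ∝ 1/(1/n_f² − 1/n_i²), and the Z² and hc factors cancel in the ratio.
λ₁/λ₂ = (1/3² − 1/6²)/(1/4² − 1/5²) = 0.08333/0.02250 = 3.70.

3.70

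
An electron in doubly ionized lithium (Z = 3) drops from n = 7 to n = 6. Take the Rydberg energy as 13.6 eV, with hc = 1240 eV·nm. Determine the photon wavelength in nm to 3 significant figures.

For Z = 3 the level energies scale as Z², so the effective Rydberg energy is 13.6 × 9 = 122.4 eV.
ΔE = 122.4 × (1/6² − 1/7²) = 122.4 × 0.007370 = 0.9020 eV.
λ = hc/ΔE = 1240 / 0.9020 = 1370 nm.

1370 nm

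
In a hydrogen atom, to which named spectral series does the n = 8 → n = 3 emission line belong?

Paschen

The series is set by the lower level: n_f = 3 is the Paschen series.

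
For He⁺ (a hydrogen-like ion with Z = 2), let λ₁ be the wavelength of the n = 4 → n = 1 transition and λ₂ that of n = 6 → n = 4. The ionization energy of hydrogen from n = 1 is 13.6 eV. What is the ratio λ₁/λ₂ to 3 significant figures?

0.0370

λ ∝ 1/ΔE ∝ 1/(1/n_f² − 1/n_i²), and the Z² and hc factors cancel in the ratio.
λ₁/λ₂ = (1/4² − 1/6²)/(1/1² − 1/4²) = 0.03472/0.9375 = 0.0370.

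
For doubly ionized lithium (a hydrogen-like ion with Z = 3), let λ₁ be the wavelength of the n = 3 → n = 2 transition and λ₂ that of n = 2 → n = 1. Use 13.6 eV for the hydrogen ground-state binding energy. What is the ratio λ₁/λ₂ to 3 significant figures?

5.40

λ ∝ 1/ΔE ∝ 1/(1/n_f² − 1/n_i²), and the Z² and hc factors cancel in the ratio.
λ₁/λ₂ = (1/1² − 1/2²)/(1/2² − 1/3²) = 0.7500/0.1389 = 5.40.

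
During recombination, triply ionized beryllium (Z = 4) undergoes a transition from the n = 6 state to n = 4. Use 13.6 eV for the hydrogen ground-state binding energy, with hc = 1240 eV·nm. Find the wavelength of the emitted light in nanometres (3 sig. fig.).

164 nm

For Z = 4 the level energies scale as Z², so the effective Rydberg energy is 13.6 × 16 = 217.6 eV.
ΔE = 217.6 × (1/4² − 1/6²) = 217.6 × 0.03472 = 7.556 eV.
λ = hc/ΔE = 1240 / 7.556 = 164 nm.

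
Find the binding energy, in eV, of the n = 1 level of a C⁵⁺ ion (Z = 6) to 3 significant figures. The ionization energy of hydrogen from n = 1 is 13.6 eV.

490 eV

E_n = −13.6 Z²/n² = −489.6/n² eV for Z = 6.
E_1 = −489.6/1 = −490 eV, so ionization (to E = 0) requires 490 eV.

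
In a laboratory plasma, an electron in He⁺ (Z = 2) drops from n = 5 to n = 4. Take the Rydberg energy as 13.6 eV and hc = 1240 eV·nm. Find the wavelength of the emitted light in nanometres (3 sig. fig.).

1010 nm

For Z = 2 the level energies scale as Z², so the effective Rydberg energy is 13.6 × 4 = 54.40 eV.
ΔE = 54.40 × (1/4² − 1/5²) = 54.40 × 0.02250 = 1.224 eV.
λ = hc/ΔE = 1240 / 1.224 = 1010 nm.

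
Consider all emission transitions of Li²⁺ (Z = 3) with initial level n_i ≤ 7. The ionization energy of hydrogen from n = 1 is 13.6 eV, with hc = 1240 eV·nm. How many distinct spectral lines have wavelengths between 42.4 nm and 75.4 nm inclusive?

5

Enumerate all n_i → n_f pairs with 1 ≤ n_f < n_i ≤ 7 and compute λ = 1240 / [13.6·9·(1/n_f² − 1/n_i²)].
Lines falling in [42.4, 75.4] nm: 7→2 (44.12 nm), 6→2 (45.59 nm), 5→2 (48.24 nm), 4→2 (54.03 nm), 3→2 (72.94 nm).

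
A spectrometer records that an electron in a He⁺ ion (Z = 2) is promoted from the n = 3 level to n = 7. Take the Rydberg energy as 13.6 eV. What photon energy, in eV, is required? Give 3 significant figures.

4.93 eV

The Bohr energies scale as Z², so for Z = 2: E_n = −54.40/n² eV.
E_7 = −54.40/49 = −1.110 eV and E_3 = −54.40/9 = −6.044 eV.
The photon energy is |E_7 − E_3| = 4.93 eV.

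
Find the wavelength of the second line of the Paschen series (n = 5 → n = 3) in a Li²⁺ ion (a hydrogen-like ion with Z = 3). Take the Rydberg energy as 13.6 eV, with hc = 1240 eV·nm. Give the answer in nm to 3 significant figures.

142 nm

The Paschen series terminates on n_f = 3; the second line has n_i = 3+2 = 5.
ΔE = 122.4 × (1/3² − 1/5²) = 8.704 eV.
λ = 1240 / 8.704 = 142 nm.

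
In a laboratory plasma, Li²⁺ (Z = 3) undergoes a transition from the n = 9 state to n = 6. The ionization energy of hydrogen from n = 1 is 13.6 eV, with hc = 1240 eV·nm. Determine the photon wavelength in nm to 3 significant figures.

656 nm

For Z = 3 the level energies scale as Z², so the effective Rydberg energy is 13.6 × 9 = 122.4 eV.
ΔE = 122.4 × (1/6² − 1/9²) = 122.4 × 0.01543 = 1.889 eV.
λ = hc/ΔE = 1240 / 1.889 = 656 nm.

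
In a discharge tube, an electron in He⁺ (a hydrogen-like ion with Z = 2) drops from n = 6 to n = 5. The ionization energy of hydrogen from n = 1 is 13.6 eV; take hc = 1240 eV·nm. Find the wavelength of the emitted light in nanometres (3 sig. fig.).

For Z = 2 the level energies scale as Z², so the effective Rydberg energy is 13.6 × 4 = 54.40 eV.
ΔE = 54.40 × (1/5² − 1/6²) = 54.40 × 0.01222 = 0.6649 eV.
λ = hc/ΔE = 1240 / 0.6649 = 1860 nm.

1860 nm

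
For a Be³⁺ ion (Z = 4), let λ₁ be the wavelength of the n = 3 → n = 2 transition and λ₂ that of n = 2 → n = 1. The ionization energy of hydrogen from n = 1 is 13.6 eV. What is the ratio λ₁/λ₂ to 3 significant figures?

5.40

λ ∝ 1/ΔE ∝ 1/(1/n_f² − 1/n_i²), and the Z² and hc factors cancel in the ratio.
λ₁/λ₂ = (1/1² − 1/2²)/(1/2² − 1/3²) = 0.7500/0.1389 = 5.40.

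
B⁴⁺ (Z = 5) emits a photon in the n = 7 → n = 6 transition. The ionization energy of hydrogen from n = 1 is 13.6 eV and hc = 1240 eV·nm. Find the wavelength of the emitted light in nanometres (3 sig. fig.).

For Z = 5 the level energies scale as Z², so the effective Rydberg energy is 13.6 × 25 = 340.0 eV.
ΔE = 340.0 × (1/6² − 1/7²) = 340.0 × 0.007370 = 2.506 eV.
λ = hc/ΔE = 1240 / 2.506 = 495 nm.

495 nm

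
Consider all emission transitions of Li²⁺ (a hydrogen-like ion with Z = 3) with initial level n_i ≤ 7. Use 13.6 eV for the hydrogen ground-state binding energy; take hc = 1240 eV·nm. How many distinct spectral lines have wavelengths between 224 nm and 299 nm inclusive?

Enumerate all n_i → n_f pairs with 1 ≤ n_f < n_i ≤ 7 and compute λ = 1240 / [13.6·9·(1/n_f² − 1/n_i²)].
Lines falling in [224, 299] nm: 7→4 (240.7 nm), 6→4 (291.8 nm).

2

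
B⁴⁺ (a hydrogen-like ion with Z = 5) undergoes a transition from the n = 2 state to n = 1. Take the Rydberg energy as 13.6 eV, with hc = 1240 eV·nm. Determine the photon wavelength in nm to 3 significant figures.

For Z = 5 the level energies scale as Z², so the effective Rydberg energy is 13.6 × 25 = 340.0 eV.
ΔE = 340.0 × (1/1² − 1/2²) = 340.0 × 0.7500 = 255.0 eV.
λ = hc/ΔE = 1240 / 255.0 = 4.86 nm.

4.86 nm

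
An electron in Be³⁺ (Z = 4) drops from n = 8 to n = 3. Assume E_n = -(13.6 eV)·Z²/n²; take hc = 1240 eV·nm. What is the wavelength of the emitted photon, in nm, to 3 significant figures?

59.7 nm

For Z = 4 the level energies scale as Z², so the effective Rydberg energy is 13.6 × 16 = 217.6 eV.
ΔE = 217.6 × (1/3² − 1/8²) = 217.6 × 0.09549 = 20.78 eV.
λ = hc/ΔE = 1240 / 20.78 = 59.7 nm.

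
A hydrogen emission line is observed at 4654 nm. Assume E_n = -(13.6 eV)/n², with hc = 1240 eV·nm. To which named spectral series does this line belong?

ΔE = 1240/4654 = 0.2664 eV.
This matches 13.6 × (1/5² − 1/7²), so n_f = 5: the Pfund series.

Pfund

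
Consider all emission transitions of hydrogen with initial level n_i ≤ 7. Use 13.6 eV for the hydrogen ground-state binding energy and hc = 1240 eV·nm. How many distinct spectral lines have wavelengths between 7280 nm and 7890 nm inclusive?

Enumerate all n_i → n_f pairs with 1 ≤ n_f < n_i ≤ 7 and compute λ = 1240 / [13.6·1·(1/n_f² − 1/n_i²)].
Lines falling in [7280, 7890] nm: 6→5 (7460 nm).

1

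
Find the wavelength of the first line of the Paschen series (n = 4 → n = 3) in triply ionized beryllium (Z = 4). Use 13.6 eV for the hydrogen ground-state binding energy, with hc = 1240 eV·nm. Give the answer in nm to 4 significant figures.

117.2 nm

The Paschen series terminates on n_f = 3; the first line has n_i = 3+1 = 4.
ΔE = 217.6 × (1/3² − 1/4²) = 10.58 eV.
λ = 1240 / 10.58 = 117.2 nm.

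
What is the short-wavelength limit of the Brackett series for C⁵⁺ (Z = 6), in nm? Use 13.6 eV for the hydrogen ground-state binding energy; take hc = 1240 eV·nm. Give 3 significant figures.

The Brackett series has lower level n_f = 4; the series limit corresponds to n_i → ∞.
ΔE_max = 13.6 × 36 / 4² = 30.60 eV.
λ_min = 1240 / 30.60 = 40.5 nm.

40.5 nm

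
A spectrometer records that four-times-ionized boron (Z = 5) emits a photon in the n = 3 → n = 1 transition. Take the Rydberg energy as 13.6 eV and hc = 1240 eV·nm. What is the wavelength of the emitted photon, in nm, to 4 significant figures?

4.103 nm

For Z = 5 the level energies scale as Z², so the effective Rydberg energy is 13.6 × 25 = 340.0 eV.
ΔE = 340.0 × (1/1² − 1/3²) = 340.0 × 0.8889 = 302.2 eV.
λ = hc/ΔE = 1240 / 302.2 = 4.103 nm.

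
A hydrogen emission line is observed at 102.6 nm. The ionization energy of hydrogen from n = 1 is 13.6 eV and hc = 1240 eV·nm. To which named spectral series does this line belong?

ΔE = 1240/102.6 = 12.09 eV.
This matches 13.6 × (1/1² − 1/3²), so n_f = 1: the Lyman series.

Lyman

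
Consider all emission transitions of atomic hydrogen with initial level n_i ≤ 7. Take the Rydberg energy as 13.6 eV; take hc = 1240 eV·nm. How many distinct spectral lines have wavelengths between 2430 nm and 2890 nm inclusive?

1

Enumerate all n_i → n_f pairs with 1 ≤ n_f < n_i ≤ 7 and compute λ = 1240 / [13.6·1·(1/n_f² − 1/n_i²)].
Lines falling in [2430, 2890] nm: 6→4 (2626 nm).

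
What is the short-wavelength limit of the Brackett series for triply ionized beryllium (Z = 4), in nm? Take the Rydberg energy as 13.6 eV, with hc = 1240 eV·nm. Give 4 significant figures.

The Brackett series has lower level n_f = 4; the series limit corresponds to n_i → ∞.
ΔE_max = 13.6 × 16 / 4² = 13.60 eV.
λ_min = 1240 / 13.60 = 91.18 nm.

91.18 nm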